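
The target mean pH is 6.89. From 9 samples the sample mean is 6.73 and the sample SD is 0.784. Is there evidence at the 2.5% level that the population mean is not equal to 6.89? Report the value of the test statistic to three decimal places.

H0: μ = 6.89; H1: μ ≠ 6.89 (one-sample t-test, two-sided).
t = (x̄ − μ₀)/(s/√n) = (6.73 − 6.89)/(0.784/√9) = -0.612
df = n − 1 = 8
Two-sided p-value ≈ 0.5574
Since p ≈ 0.5574 > α = 0.025, fail to reject H0; the data do not provide sufficient evidence against H0.

-0.612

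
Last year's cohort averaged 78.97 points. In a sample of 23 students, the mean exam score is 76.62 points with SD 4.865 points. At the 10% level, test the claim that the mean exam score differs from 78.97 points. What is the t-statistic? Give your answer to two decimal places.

-2.32

H0: μ = 78.97; H1: μ ≠ 78.97 (one-sample t-test, two-sided).
t = (x̄ − μ₀)/(s/√n) = (76.62 − 78.97)/(4.865/√23) = -2.32
df = n − 1 = 22
Two-sided p-value ≈ 0.0302
Since p ≈ 0.0302 < α = 0.1, reject H0; the data support H1.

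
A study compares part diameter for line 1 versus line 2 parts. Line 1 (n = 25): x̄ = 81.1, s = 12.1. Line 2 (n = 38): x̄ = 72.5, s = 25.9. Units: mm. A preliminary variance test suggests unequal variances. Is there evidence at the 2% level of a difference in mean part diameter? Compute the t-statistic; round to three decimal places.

Let group 1 = line 1, group 2 = line 2. H0: μ_1 = μ_2; H1: μ_1 ≠ μ_2 (Welch's two-sample t-test, two-sided).
t = (x̄_1 − x̄_2)/√(s_1²/n_1 + s_2²/n_2) = (81.1 − 72.5)/√(12.1²/25 + 25.9²/38) = 1.774
Welch–Satterthwaite df ≈ 56.10
Two-sided p-value ≈ 0.0815
Since p ≈ 0.0815 > α = 0.02, fail to reject H0; the evidence is not statistically significant.

1.774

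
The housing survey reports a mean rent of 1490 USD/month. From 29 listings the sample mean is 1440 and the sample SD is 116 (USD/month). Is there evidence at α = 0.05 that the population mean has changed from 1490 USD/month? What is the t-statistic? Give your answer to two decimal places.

H0: μ = 1490; H1: μ ≠ 1490 (one-sample t-test, two-sided).
t = (x̄ − μ₀)/(s/√n) = (1440 − 1490)/(116/√29) = -2.32
df = n − 1 = 28
Two-sided p-value ≈ 0.0278
Since p ≈ 0.0278 < α = 0.05, reject H0; the data support H1.

-2.32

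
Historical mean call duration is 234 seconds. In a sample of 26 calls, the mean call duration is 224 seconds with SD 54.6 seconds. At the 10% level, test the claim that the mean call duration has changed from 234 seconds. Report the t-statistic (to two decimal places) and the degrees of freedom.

H0: μ = 234; H1: μ ≠ 234 (one-sample t-test, two-sided).
t = (x̄ − μ₀)/(s/√n) = (224 − 234)/(54.6/√26) = -0.93
df = n − 1 = 25
Two-sided p-value ≈ 0.359
Since p ≈ 0.359 > α = 0.1, fail to reject H0; the data do not provide sufficient evidence against H0.

t = -0.93, df = 25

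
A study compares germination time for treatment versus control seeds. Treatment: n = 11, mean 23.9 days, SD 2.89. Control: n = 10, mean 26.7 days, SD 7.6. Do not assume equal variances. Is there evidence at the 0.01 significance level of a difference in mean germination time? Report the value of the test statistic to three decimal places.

Let group 1 = treatment, group 2 = control. H0: μ_1 = μ_2; H1: μ_1 ≠ μ_2 (Welch's two-sample t-test, two-sided).
t = (x̄_1 − x̄_2)/√(s_1²/n_1 + s_2²/n_2) = (23.9 − 26.7)/√(2.89²/11 + 7.6²/10) = -1.095
Welch–Satterthwaite df ≈ 11.35
Two-sided p-value ≈ 0.2961
Since p ≈ 0.2961 > α = 0.01, fail to reject H0; the evidence is not statistically significant.

-1.095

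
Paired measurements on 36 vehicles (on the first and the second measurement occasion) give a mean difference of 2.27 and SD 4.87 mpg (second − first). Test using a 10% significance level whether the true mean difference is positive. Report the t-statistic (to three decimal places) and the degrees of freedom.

t = 2.797, df = 35

H0: μ_d = 0; H1: μ_d > 0 (paired t-test on the differences, right-tailed).
t = d̄/(s_d/√n) = 2.27/(4.87/√36) = 2.797
df = n − 1 = 35
p-value = P(T ≥ 2.797) ≈ 0.004
Since p ≈ 0.004 < α = 0.1, reject H0; the evidence is statistically significant.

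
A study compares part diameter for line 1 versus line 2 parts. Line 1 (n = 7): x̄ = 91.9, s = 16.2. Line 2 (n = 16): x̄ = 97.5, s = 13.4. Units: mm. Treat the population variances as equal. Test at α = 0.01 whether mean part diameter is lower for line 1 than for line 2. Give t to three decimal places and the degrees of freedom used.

t = -0.867, df = 21

Let group 1 = line 1, group 2 = line 2. H0: μ_1 = μ_2; H1: μ_1 < μ_2 (two-sample pooled-variance t-test, left-tailed).
s_p² = [(7−1)·16.2² + (16−1)·13.4²]/(7+16−2) = 203.24
t = (91.9 − 97.5)/√[203.24·(1/7 + 1/16)] = -0.867
df = n₁ + n₂ − 2 = 21
p-value = P(T ≤ -0.867) ≈ 0.1979
Since p ≈ 0.1979 > α = 0.01, fail to reject H0; the data do not provide sufficient evidence against H0.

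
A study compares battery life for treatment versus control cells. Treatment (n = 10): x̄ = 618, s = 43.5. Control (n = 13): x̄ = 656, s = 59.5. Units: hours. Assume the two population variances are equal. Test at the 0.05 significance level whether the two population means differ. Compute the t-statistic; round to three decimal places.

Let group 1 = treatment, group 2 = control. H0: μ_1 = μ_2; H1: μ_1 ≠ μ_2 (two-sample pooled-variance t-test, two-sided).
s_p² = [(10−1)·43.5² + (13−1)·59.5²]/(10+13−2) = 2833.96
t = (618 − 656)/√[2833.96·(1/10 + 1/13)] = -1.697
df = n₁ + n₂ − 2 = 21
Two-sided p-value ≈ 0.104
Since p ≈ 0.104 > α = 0.05, fail to reject H0; the evidence is not statistically significant.

-1.697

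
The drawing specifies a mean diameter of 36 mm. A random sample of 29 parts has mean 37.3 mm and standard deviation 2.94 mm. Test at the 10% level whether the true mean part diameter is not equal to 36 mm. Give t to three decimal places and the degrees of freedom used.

H0: μ = 36; H1: μ ≠ 36 (one-sample t-test, two-sided).
t = (x̄ − μ₀)/(s/√n) = (37.3 − 36)/(2.94/√29) = 2.381
df = n − 1 = 28
Two-sided p-value ≈ 0.024
Since p ≈ 0.024 < α = 0.1, reject H0; the evidence is statistically significant.

t = 2.381, df = 28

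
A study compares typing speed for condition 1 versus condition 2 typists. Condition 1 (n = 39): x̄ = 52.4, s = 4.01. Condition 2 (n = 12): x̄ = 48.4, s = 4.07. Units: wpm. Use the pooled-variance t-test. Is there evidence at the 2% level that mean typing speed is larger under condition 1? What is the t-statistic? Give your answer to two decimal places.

Let group 1 = condition 1, group 2 = condition 2. H0: μ_1 = μ_2; H1: μ_1 > μ_2 (two-sample pooled-variance t-test, right-tailed).
s_p² = [(39−1)·4.01² + (12−1)·4.07²]/(39+12−2) = 16.1889
t = (52.4 − 48.4)/√[16.1889·(1/39 + 1/12)] = 3.01
df = n₁ + n₂ − 2 = 49
p-value = P(T ≥ 3.01) ≈ 0.002
Since p ≈ 0.002 < α = 0.02, reject H0; the evidence is statistically significant.

3.01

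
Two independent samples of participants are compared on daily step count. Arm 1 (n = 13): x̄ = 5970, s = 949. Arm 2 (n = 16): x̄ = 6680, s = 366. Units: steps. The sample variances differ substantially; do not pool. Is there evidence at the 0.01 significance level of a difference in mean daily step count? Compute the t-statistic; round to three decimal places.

-2.548

Let group 1 = arm 1, group 2 = arm 2. H0: μ_1 = μ_2; H1: μ_1 ≠ μ_2 (Welch's two-sample t-test, two-sided).
t = (x̄_1 − x̄_2)/√(s_1²/n_1 + s_2²/n_2) = (5970 − 6680)/√(949²/13 + 366²/16) = -2.548
Welch–Satterthwaite df ≈ 14.90
Two-sided p-value ≈ 0.0224
Since p ≈ 0.0224 > α = 0.01, fail to reject H0; the data do not provide sufficient evidence against H0.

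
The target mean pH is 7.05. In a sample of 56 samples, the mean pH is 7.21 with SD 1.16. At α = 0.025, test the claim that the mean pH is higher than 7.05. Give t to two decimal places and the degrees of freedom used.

H0: μ = 7.05; H1: μ > 7.05 (one-sample t-test, right-tailed).
t = (x̄ − μ₀)/(s/√n) = (7.21 − 7.05)/(1.16/√56) = 1.03
df = n − 1 = 55
p-value = P(T ≥ 1.03) ≈ 0.1533
Since p ≈ 0.1533 > α = 0.025, fail to reject H0; the evidence is not statistically significant.

t = 1.03, df = 55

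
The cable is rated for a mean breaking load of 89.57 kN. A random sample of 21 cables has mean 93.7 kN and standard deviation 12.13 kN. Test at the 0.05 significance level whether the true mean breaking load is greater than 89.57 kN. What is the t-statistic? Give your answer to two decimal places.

H0: μ = 89.57; H1: μ > 89.57 (one-sample t-test, right-tailed).
t = (x̄ − μ₀)/(s/√n) = (93.7 − 89.57)/(12.13/√21) = 1.56
df = n − 1 = 20
p-value = P(T ≥ 1.56) ≈ 0.0672
Since p ≈ 0.0672 > α = 0.05, fail to reject H0; the data do not provide sufficient evidence against H0.

1.56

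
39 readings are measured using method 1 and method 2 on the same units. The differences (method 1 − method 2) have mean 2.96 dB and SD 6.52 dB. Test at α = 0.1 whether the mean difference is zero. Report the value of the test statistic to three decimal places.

H0: μ_d = 0; H1: μ_d ≠ 0 (paired t-test on the differences, two-sided).
t = d̄/(s_d/√n) = 2.96/(6.52/√39) = 2.835
df = n − 1 = 38
Two-sided p-value ≈ 0.007
Since p ≈ 0.007 < α = 0.1, reject H0; the evidence is statistically significant.

2.835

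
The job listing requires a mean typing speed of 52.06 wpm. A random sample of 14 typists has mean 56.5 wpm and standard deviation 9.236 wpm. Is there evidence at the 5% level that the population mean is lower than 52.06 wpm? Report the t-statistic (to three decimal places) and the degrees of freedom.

t = 1.799, df = 13

H0: μ = 52.06; H1: μ < 52.06 (one-sample t-test, left-tailed).
t = (x̄ − μ₀)/(s/√n) = (56.5 − 52.06)/(9.236/√14) = 1.799
df = n − 1 = 13
p-value = P(T ≤ 1.799) ≈ 0.9523
Since p ≈ 0.9523 > α = 0.05, fail to reject H0; the evidence is not statistically significant.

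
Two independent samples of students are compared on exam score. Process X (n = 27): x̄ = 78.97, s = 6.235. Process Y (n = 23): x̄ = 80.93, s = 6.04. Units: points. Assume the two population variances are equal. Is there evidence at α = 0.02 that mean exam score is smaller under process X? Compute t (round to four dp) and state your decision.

t = -1.1238; fail to reject H0

Let group 1 = process X, group 2 = process Y. H0: μ_1 = μ_2; H1: μ_1 < μ_2 (two-sample pooled-variance t-test, left-tailed).
s_p² = [(27−1)·6.235² + (23−1)·6.04²]/(27+23−2) = 37.7781
t = (78.97 − 80.93)/√[37.7781·(1/27 + 1/23)] = -1.1238
df = n₁ + n₂ − 2 = 48
p-value = P(T ≤ -1.1238) ≈ 0.133
Since p ≈ 0.133 > α = 0.02, fail to reject H0; the evidence is not statistically significant.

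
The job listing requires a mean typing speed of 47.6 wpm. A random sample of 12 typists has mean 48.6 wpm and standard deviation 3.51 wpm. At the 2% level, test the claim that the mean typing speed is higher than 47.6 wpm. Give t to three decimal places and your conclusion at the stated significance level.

t = 0.987; fail to reject H0

H0: μ = 47.6; H1: μ > 47.6 (one-sample t-test, right-tailed).
t = (x̄ − μ₀)/(s/√n) = (48.6 − 47.6)/(3.51/√12) = 0.987
df = n − 1 = 11
p-value = P(T ≥ 0.987) ≈ 0.172
Since p ≈ 0.172 > α = 0.02, fail to reject H0; the evidence is not statistically significant.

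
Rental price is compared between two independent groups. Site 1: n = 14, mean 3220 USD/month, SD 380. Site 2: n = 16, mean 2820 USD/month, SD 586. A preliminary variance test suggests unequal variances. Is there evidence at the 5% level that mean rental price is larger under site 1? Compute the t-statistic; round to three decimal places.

2.244

Let group 1 = site 1, group 2 = site 2. H0: μ_1 = μ_2; H1: μ_1 > μ_2 (Welch's two-sample t-test, right-tailed).
t = (x̄_1 − x̄_2)/√(s_1²/n_1 + s_2²/n_2) = (3220 − 2820)/√(380²/14 + 586²/16) = 2.244
Welch–Satterthwaite df ≈ 25.96
p-value = P(T ≥ 2.244) ≈ 0.0168
Since p ≈ 0.0168 < α = 0.05, reject H0; the data support H1.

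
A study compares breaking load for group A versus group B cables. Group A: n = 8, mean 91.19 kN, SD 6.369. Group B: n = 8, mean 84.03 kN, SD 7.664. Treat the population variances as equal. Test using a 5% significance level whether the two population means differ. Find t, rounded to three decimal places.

2.032

Let group 1 = group A, group 2 = group B. H0: μ_1 = μ_2; H1: μ_1 ≠ μ_2 (two-sample pooled-variance t-test, two-sided).
s_p² = [(8−1)·6.369² + (8−1)·7.664²]/(8+8−2) = 49.6505
t = (91.19 − 84.03)/√[49.6505·(1/8 + 1/8)] = 2.032
df = n₁ + n₂ − 2 = 14
Two-sided p-value ≈ 0.0615
Since p ≈ 0.0615 > α = 0.05, fail to reject H0; the data do not provide sufficient evidence against H0.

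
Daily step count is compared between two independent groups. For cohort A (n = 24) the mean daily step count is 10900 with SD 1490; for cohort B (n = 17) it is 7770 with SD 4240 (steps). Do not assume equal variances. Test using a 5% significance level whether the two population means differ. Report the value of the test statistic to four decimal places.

2.9187

Let group 1 = cohort A, group 2 = cohort B. H0: μ_1 = μ_2; H1: μ_1 ≠ μ_2 (Welch's two-sample t-test, two-sided).
t = (x̄_1 − x̄_2)/√(s_1²/n_1 + s_2²/n_2) = (10900 − 7770)/√(1490²/24 + 4240²/17) = 2.9187
Welch–Satterthwaite df ≈ 18.82
Two-sided p-value ≈ 0.009
Since p ≈ 0.009 < α = 0.05, reject H0; the evidence is statistically significant.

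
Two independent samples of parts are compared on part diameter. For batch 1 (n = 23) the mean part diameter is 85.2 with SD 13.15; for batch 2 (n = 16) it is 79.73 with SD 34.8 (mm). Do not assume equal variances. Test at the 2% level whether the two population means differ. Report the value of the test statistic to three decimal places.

Let group 1 = batch 1, group 2 = batch 2. H0: μ_1 = μ_2; H1: μ_1 ≠ μ_2 (Welch's two-sample t-test, two-sided).
t = (x̄_1 − x̄_2)/√(s_1²/n_1 + s_2²/n_2) = (85.2 − 79.73)/√(13.15²/23 + 34.8²/16) = 0.600
Welch–Satterthwaite df ≈ 18.01
Two-sided p-value ≈ 0.556
Since p ≈ 0.556 > α = 0.02, fail to reject H0; the data do not provide sufficient evidence against H0.

0.600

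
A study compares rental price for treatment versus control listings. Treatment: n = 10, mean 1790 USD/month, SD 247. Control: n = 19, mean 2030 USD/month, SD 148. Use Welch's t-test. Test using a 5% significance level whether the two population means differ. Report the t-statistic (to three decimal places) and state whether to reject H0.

Let group 1 = treatment, group 2 = control. H0: μ_1 = μ_2; H1: μ_1 ≠ μ_2 (Welch's two-sample t-test, two-sided).
t = (x̄_1 − x̄_2)/√(s_1²/n_1 + s_2²/n_2) = (1790 − 2030)/√(247²/10 + 148²/19) = -2.818
Welch–Satterthwaite df ≈ 12.50
Two-sided p-value ≈ 0.0150
Since p ≈ 0.0150 < α = 0.05, reject H0; the evidence is statistically significant.

t = -2.818; reject H0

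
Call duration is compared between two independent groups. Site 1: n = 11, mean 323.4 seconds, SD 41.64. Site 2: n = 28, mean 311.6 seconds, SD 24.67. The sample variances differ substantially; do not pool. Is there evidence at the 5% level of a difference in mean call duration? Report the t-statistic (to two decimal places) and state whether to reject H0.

t = 0.88; fail to reject H0

Let group 1 = site 1, group 2 = site 2. H0: μ_1 = μ_2; H1: μ_1 ≠ μ_2 (Welch's two-sample t-test, two-sided).
t = (x̄_1 − x̄_2)/√(s_1²/n_1 + s_2²/n_2) = (323.4 − 311.6)/√(41.64²/11 + 24.67²/28) = 0.88
Welch–Satterthwaite df ≈ 12.86
Two-sided p-value ≈ 0.3944
Since p ≈ 0.3944 > α = 0.05, fail to reject H0; the data do not provide sufficient evidence against H0.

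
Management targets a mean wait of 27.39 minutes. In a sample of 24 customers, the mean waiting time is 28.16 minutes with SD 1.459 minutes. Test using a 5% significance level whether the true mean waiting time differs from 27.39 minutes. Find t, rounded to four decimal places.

2.5855

H0: μ = 27.39; H1: μ ≠ 27.39 (one-sample t-test, two-sided).
t = (x̄ − μ₀)/(s/√n) = (28.16 − 27.39)/(1.459/√24) = 2.5855
df = n − 1 = 23
Two-sided p-value ≈ 0.017
Since p ≈ 0.017 < α = 0.05, reject H0; the evidence is statistically significant.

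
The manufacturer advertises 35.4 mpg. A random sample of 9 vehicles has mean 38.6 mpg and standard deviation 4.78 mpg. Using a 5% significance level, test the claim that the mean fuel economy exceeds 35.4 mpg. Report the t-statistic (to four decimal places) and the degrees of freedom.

H0: μ = 35.4; H1: μ > 35.4 (one-sample t-test, right-tailed).
t = (x̄ − μ₀)/(s/√n) = (38.6 − 35.4)/(4.78/√9) = 2.0084
df = n − 1 = 8
p-value = P(T ≥ 2.0084) ≈ 0.0397
Since p ≈ 0.0397 < α = 0.05, reject H0; the evidence is statistically significant.

t = 2.0084, df = 8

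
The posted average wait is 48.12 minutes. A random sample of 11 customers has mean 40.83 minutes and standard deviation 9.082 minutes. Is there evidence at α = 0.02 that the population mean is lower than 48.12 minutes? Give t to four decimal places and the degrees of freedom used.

t = -2.6622, df = 10

H0: μ = 48.12; H1: μ < 48.12 (one-sample t-test, left-tailed).
t = (x̄ − μ₀)/(s/√n) = (40.83 − 48.12)/(9.082/√11) = -2.6622
df = n − 1 = 10
p-value = P(T ≤ -2.6622) ≈ 0.012
Since p ≈ 0.012 < α = 0.02, reject H0; the data support H1.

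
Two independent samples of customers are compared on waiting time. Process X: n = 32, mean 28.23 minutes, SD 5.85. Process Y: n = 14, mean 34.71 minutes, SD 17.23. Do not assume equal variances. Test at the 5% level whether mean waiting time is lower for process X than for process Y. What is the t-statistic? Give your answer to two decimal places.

Let group 1 = process X, group 2 = process Y. H0: μ_1 = μ_2; H1: μ_1 < μ_2 (Welch's two-sample t-test, left-tailed).
t = (x̄_1 − x̄_2)/√(s_1²/n_1 + s_2²/n_2) = (28.23 − 34.71)/√(5.85²/32 + 17.23²/14) = -1.37
Welch–Satterthwaite df ≈ 14.33
p-value = P(T ≤ -1.37) ≈ 0.0954
Since p ≈ 0.0954 > α = 0.05, fail to reject H0; the evidence is not statistically significant.

-1.37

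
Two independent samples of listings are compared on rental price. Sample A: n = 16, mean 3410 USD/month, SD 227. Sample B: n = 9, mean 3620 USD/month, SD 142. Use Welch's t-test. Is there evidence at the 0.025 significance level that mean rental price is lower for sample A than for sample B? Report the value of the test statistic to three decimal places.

Let group 1 = sample A, group 2 = sample B. H0: μ_1 = μ_2; H1: μ_1 < μ_2 (Welch's two-sample t-test, left-tailed).
t = (x̄_1 − x̄_2)/√(s_1²/n_1 + s_2²/n_2) = (3410 − 3620)/√(227²/16 + 142²/9) = -2.842
Welch–Satterthwaite df ≈ 22.61
p-value = P(T ≤ -2.842) ≈ 0.005
Since p ≈ 0.005 < α = 0.025, reject H0; the data support H1.

-2.842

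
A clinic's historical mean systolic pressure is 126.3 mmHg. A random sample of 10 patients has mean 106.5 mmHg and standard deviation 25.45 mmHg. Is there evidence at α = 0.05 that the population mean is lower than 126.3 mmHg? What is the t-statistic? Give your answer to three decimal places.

H0: μ = 126.3; H1: μ < 126.3 (one-sample t-test, left-tailed).
t = (x̄ − μ₀)/(s/√n) = (106.5 − 126.3)/(25.45/√10) = -2.460
df = n − 1 = 9
p-value = P(T ≤ -2.460) ≈ 0.018
Since p ≈ 0.018 < α = 0.05, reject H0; the data support H1.

-2.460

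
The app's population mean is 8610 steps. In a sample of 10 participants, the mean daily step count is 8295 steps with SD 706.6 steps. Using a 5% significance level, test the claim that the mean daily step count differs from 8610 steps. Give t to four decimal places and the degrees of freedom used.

t = -1.4097, df = 9

H0: μ = 8610; H1: μ ≠ 8610 (one-sample t-test, two-sided).
t = (x̄ − μ₀)/(s/√n) = (8295 − 8610)/(706.6/√10) = -1.4097
df = n − 1 = 9
Two-sided p-value ≈ 0.192
Since p ≈ 0.192 > α = 0.05, fail to reject H0; the data do not provide sufficient evidence against H0.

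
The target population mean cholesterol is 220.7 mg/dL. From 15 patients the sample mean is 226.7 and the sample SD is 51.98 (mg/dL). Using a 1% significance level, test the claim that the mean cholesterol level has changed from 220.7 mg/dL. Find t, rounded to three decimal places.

0.447

H0: μ = 220.7; H1: μ ≠ 220.7 (one-sample t-test, two-sided).
t = (x̄ − μ₀)/(s/√n) = (226.7 − 220.7)/(51.98/√15) = 0.447
df = n − 1 = 14
Two-sided p-value ≈ 0.6617
Since p ≈ 0.6617 > α = 0.01, fail to reject H0; the evidence is not statistically significant.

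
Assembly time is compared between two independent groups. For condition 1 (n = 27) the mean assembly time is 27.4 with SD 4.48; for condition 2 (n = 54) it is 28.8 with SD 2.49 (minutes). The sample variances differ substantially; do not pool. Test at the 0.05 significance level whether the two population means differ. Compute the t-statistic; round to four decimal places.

Let group 1 = condition 1, group 2 = condition 2. H0: μ_1 = μ_2; H1: μ_1 ≠ μ_2 (Welch's two-sample t-test, two-sided).
t = (x̄_1 − x̄_2)/√(s_1²/n_1 + s_2²/n_2) = (27.4 − 28.8)/√(4.48²/27 + 2.49²/54) = -1.5113
Welch–Satterthwaite df ≈ 34.25
Two-sided p-value ≈ 0.140
Since p ≈ 0.140 > α = 0.05, fail to reject H0; the evidence is not statistically significant.

-1.5113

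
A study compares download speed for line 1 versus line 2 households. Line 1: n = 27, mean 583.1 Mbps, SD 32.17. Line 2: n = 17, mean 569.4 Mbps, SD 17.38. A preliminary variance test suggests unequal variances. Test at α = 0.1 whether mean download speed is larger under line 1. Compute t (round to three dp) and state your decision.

t = 1.829; reject H0

Let group 1 = line 1, group 2 = line 2. H0: μ_1 = μ_2; H1: μ_1 > μ_2 (Welch's two-sample t-test, right-tailed).
t = (x̄_1 − x̄_2)/√(s_1²/n_1 + s_2²/n_2) = (583.1 − 569.4)/√(32.17²/27 + 17.38²/17) = 1.829
Welch–Satterthwaite df ≈ 41.28
p-value = P(T ≥ 1.829) ≈ 0.0373
Since p ≈ 0.0373 < α = 0.1, reject H0; the data support H1.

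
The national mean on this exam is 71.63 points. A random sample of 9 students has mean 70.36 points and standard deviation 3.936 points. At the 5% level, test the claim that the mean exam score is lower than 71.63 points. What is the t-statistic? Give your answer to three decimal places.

-0.968

H0: μ = 71.63; H1: μ < 71.63 (one-sample t-test, left-tailed).
t = (x̄ − μ₀)/(s/√n) = (70.36 − 71.63)/(3.936/√9) = -0.968
df = n − 1 = 8
p-value = P(T ≤ -0.968) ≈ 0.1807
Since p ≈ 0.1807 > α = 0.05, fail to reject H0; the data do not provide sufficient evidence against H0.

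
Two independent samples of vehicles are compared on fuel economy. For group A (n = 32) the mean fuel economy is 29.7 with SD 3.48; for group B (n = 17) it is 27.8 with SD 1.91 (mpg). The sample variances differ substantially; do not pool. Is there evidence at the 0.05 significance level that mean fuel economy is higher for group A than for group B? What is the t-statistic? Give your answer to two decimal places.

Let group 1 = group A, group 2 = group B. H0: μ_1 = μ_2; H1: μ_1 > μ_2 (Welch's two-sample t-test, right-tailed).
t = (x̄_1 − x̄_2)/√(s_1²/n_1 + s_2²/n_2) = (29.7 − 27.8)/√(3.48²/32 + 1.91²/17) = 2.47
Welch–Satterthwaite df ≈ 46.90
p-value = P(T ≥ 2.47) ≈ 0.0087
Since p ≈ 0.0087 < α = 0.05, reject H0; the evidence is statistically significant.

2.47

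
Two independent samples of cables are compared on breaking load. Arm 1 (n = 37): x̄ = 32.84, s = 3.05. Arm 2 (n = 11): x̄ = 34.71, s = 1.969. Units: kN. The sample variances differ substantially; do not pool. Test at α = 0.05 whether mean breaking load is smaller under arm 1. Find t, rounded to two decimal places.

-2.41

Let group 1 = arm 1, group 2 = arm 2. H0: μ_1 = μ_2; H1: μ_1 < μ_2 (Welch's two-sample t-test, left-tailed).
t = (x̄_1 − x̄_2)/√(s_1²/n_1 + s_2²/n_2) = (32.84 − 34.71)/√(3.05²/37 + 1.969²/11) = -2.41
Welch–Satterthwaite df ≈ 25.72
p-value = P(T ≤ -2.41) ≈ 0.012
Since p ≈ 0.012 < α = 0.05, reject H0; the data support H1.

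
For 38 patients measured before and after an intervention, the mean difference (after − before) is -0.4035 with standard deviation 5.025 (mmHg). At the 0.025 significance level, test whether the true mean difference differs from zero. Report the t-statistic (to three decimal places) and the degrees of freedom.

t = -0.495, df = 37

H0: μ_d = 0; H1: μ_d ≠ 0 (paired t-test on the differences, two-sided).
t = d̄/(s_d/√n) = -0.4035/(5.025/√38) = -0.495
df = n − 1 = 37
Two-sided p-value ≈ 0.6235
Since p ≈ 0.6235 > α = 0.025, fail to reject H0; the data do not provide sufficient evidence against H0.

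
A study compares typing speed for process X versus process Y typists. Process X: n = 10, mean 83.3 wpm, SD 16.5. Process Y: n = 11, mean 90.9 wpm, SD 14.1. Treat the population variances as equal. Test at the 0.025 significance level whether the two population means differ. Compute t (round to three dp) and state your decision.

Let group 1 = process X, group 2 = process Y. H0: μ_1 = μ_2; H1: μ_1 ≠ μ_2 (two-sample pooled-variance t-test, two-sided).
s_p² = [(10−1)·16.5² + (11−1)·14.1²]/(10+11−2) = 233.597
t = (83.3 − 90.9)/√[233.597·(1/10 + 1/11)] = -1.138
df = n₁ + n₂ − 2 = 19
Two-sided p-value ≈ 0.2692
Since p ≈ 0.2692 > α = 0.025, fail to reject H0; the data do not provide sufficient evidence against H0.

t = -1.138; fail to reject H0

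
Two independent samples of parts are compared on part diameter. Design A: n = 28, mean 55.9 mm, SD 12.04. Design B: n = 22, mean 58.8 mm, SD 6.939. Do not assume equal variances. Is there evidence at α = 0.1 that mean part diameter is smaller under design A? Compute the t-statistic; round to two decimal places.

-1.07

Let group 1 = design A, group 2 = design B. H0: μ_1 = μ_2; H1: μ_1 < μ_2 (Welch's two-sample t-test, left-tailed).
t = (x̄_1 − x̄_2)/√(s_1²/n_1 + s_2²/n_2) = (55.9 − 58.8)/√(12.04²/28 + 6.939²/22) = -1.07
Welch–Satterthwaite df ≈ 44.44
p-value = P(T ≤ -1.07) ≈ 0.146
Since p ≈ 0.146 > α = 0.1, fail to reject H0; the evidence is not statistically significant.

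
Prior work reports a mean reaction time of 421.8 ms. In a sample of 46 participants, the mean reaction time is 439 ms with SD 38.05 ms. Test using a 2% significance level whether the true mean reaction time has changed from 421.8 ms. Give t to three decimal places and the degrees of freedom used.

t = 3.066, df = 45

H0: μ = 421.8; H1: μ ≠ 421.8 (one-sample t-test, two-sided).
t = (x̄ − μ₀)/(s/√n) = (439 − 421.8)/(38.05/√46) = 3.066
df = n − 1 = 45
Two-sided p-value ≈ 0.0037
Since p ≈ 0.0037 < α = 0.02, reject H0; the data support H1.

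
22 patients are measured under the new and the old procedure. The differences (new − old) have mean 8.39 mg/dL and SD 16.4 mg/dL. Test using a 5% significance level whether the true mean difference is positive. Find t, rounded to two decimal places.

2.40

H0: μ_d = 0; H1: μ_d > 0 (paired t-test on the differences, right-tailed).
t = d̄/(s_d/√n) = 8.39/(16.4/√22) = 2.40
df = n − 1 = 21
p-value = P(T ≥ 2.40) ≈ 0.0129
Since p ≈ 0.0129 < α = 0.05, reject H0; the evidence is statistically significant.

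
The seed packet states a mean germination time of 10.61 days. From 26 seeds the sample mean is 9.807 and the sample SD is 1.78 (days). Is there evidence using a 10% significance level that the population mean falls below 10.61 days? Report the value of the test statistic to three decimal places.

H0: μ = 10.61; H1: μ < 10.61 (one-sample t-test, left-tailed).
t = (x̄ − μ₀)/(s/√n) = (9.807 − 10.61)/(1.78/√26) = -2.300
df = n − 1 = 25
p-value = P(T ≤ -2.300) ≈ 0.0150
Since p ≈ 0.0150 < α = 0.1, reject H0; the data support H1.

-2.300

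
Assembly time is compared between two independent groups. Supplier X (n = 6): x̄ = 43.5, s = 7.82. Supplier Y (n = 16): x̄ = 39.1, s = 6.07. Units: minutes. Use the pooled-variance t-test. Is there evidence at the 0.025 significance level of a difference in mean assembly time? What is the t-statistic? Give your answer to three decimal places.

1.403

Let group 1 = supplier X, group 2 = supplier Y. H0: μ_1 = μ_2; H1: μ_1 ≠ μ_2 (two-sample pooled-variance t-test, two-sided).
s_p² = [(6−1)·7.82² + (16−1)·6.07²]/(6+16−2) = 42.9218
t = (43.5 − 39.1)/√[42.9218·(1/6 + 1/16)] = 1.403
df = n₁ + n₂ − 2 = 20
Two-sided p-value ≈ 0.1760
Since p ≈ 0.1760 > α = 0.025, fail to reject H0; the data do not provide sufficient evidence against H0.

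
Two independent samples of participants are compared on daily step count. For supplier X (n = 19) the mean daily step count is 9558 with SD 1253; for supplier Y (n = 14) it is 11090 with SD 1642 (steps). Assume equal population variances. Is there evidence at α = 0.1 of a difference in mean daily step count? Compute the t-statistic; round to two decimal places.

-3.04

Let group 1 = supplier X, group 2 = supplier Y. H0: μ_1 = μ_2; H1: μ_1 ≠ μ_2 (two-sample pooled-variance t-test, two-sided).
s_p² = [(19−1)·1253² + (14−1)·1642²]/(19+14−2) = 2042270
t = (9558 − 11090)/√[2042270·(1/19 + 1/14)] = -3.04
df = n₁ + n₂ − 2 = 31
Two-sided p-value ≈ 0.0047
Since p ≈ 0.0047 < α = 0.1, reject H0; the evidence is statistically significant.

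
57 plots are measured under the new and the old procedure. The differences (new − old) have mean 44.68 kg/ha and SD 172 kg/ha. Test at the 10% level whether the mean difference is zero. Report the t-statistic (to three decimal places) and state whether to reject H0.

H0: μ_d = 0; H1: μ_d ≠ 0 (paired t-test on the differences, two-sided).
t = d̄/(s_d/√n) = 44.68/(172/√57) = 1.961
df = n − 1 = 56
Two-sided p-value ≈ 0.055
Since p ≈ 0.055 < α = 0.1, reject H0; the data support H1.

t = 1.961; reject H0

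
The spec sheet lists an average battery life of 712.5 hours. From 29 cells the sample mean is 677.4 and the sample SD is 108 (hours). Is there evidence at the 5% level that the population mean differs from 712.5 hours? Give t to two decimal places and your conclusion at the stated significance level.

t = -1.75; fail to reject H0

H0: μ = 712.5; H1: μ ≠ 712.5 (one-sample t-test, two-sided).
t = (x̄ − μ₀)/(s/√n) = (677.4 − 712.5)/(108/√29) = -1.75
df = n − 1 = 28
Two-sided p-value ≈ 0.0910
Since p ≈ 0.0910 > α = 0.05, fail to reject H0; the evidence is not statistically significant.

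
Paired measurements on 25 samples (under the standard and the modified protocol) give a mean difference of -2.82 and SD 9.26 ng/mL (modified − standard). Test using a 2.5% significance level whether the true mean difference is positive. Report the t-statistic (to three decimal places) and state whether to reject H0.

t = -1.523; fail to reject H0

H0: μ_d = 0; H1: μ_d > 0 (paired t-test on the differences, right-tailed).
t = d̄/(s_d/√n) = -2.82/(9.26/√25) = -1.523
df = n − 1 = 24
p-value = P(T ≥ -1.523) ≈ 0.9295
Since p ≈ 0.9295 > α = 0.025, fail to reject H0; the evidence is not statistically significant.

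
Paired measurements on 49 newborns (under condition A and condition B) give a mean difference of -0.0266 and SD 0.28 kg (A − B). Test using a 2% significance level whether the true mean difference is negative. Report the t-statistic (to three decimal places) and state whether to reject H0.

H0: μ_d = 0; H1: μ_d < 0 (paired t-test on the differences, left-tailed).
t = d̄/(s_d/√n) = -0.0266/(0.28/√49) = -0.665
df = n − 1 = 48
p-value = P(T ≤ -0.665) ≈ 0.255
Since p ≈ 0.255 > α = 0.02, fail to reject H0; the data do not provide sufficient evidence against H0.

t = -0.665; fail to reject H0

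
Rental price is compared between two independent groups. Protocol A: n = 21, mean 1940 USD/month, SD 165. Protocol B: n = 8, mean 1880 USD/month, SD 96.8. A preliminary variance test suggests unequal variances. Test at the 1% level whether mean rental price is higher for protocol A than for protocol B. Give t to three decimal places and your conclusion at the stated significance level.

Let group 1 = protocol A, group 2 = protocol B. H0: μ_1 = μ_2; H1: μ_1 > μ_2 (Welch's two-sample t-test, right-tailed).
t = (x̄_1 − x̄_2)/√(s_1²/n_1 + s_2²/n_2) = (1940 − 1880)/√(165²/21 + 96.8²/8) = 1.208
Welch–Satterthwaite df ≈ 21.75
p-value = P(T ≥ 1.208) ≈ 0.120
Since p ≈ 0.120 > α = 0.01, fail to reject H0; the evidence is not statistically significant.

t = 1.208; fail to reject H0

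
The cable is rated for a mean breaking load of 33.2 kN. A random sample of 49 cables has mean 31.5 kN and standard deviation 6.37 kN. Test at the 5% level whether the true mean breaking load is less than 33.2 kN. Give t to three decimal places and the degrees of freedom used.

t = -1.868, df = 48

H0: μ = 33.2; H1: μ < 33.2 (one-sample t-test, left-tailed).
t = (x̄ − μ₀)/(s/√n) = (31.5 − 33.2)/(6.37/√49) = -1.868
df = n − 1 = 48
p-value = P(T ≤ -1.868) ≈ 0.034
Since p ≈ 0.034 < α = 0.05, reject H0; the evidence is statistically significant.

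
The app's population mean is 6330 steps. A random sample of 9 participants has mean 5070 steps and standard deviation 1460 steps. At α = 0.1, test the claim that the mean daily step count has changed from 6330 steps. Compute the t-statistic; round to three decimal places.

-2.589

H0: μ = 6330; H1: μ ≠ 6330 (one-sample t-test, two-sided).
t = (x̄ − μ₀)/(s/√n) = (5070 − 6330)/(1460/√9) = -2.589
df = n − 1 = 8
Two-sided p-value ≈ 0.0322
Since p ≈ 0.0322 < α = 0.1, reject H0; the data support H1.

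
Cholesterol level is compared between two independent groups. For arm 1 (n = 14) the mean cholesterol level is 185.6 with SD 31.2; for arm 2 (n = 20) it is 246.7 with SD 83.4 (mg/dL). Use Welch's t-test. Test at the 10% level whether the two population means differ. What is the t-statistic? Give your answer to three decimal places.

Let group 1 = arm 1, group 2 = arm 2. H0: μ_1 = μ_2; H1: μ_1 ≠ μ_2 (Welch's two-sample t-test, two-sided).
t = (x̄_1 − x̄_2)/√(s_1²/n_1 + s_2²/n_2) = (185.6 − 246.7)/√(31.2²/14 + 83.4²/20) = -2.991
Welch–Satterthwaite df ≈ 25.85
Two-sided p-value ≈ 0.006
Since p ≈ 0.006 < α = 0.1, reject H0; the evidence is statistically significant.

-2.991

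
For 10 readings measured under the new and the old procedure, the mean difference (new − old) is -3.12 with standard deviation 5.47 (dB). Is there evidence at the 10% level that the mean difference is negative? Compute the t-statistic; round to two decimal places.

H0: μ_d = 0; H1: μ_d < 0 (paired t-test on the differences, left-tailed).
t = d̄/(s_d/√n) = -3.12/(5.47/√10) = -1.80
df = n − 1 = 9
p-value = P(T ≤ -1.80) ≈ 0.052
Since p ≈ 0.052 < α = 0.1, reject H0; the data support H1.

-1.80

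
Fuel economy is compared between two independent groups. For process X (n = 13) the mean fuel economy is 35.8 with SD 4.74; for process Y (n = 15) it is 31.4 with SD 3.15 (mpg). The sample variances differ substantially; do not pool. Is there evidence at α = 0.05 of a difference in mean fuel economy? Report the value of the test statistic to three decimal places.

Let group 1 = process X, group 2 = process Y. H0: μ_1 = μ_2; H1: μ_1 ≠ μ_2 (Welch's two-sample t-test, two-sided).
t = (x̄_1 − x̄_2)/√(s_1²/n_1 + s_2²/n_2) = (35.8 − 31.4)/√(4.74²/13 + 3.15²/15) = 2.846
Welch–Satterthwaite df ≈ 20.38
Two-sided p-value ≈ 0.010
Since p ≈ 0.010 < α = 0.05, reject H0; the data support H1.

2.846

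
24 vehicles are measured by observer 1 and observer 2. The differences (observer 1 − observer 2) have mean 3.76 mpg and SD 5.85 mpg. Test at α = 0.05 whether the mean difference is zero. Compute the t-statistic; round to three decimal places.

3.149

H0: μ_d = 0; H1: μ_d ≠ 0 (paired t-test on the differences, two-sided).
t = d̄/(s_d/√n) = 3.76/(5.85/√24) = 3.149
df = n − 1 = 23
Two-sided p-value ≈ 0.0045
Since p ≈ 0.0045 < α = 0.05, reject H0; the data support H1.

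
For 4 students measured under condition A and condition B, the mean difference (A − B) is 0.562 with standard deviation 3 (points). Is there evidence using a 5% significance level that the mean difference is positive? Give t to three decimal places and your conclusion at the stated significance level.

t = 0.375; fail to reject H0

H0: μ_d = 0; H1: μ_d > 0 (paired t-test on the differences, right-tailed).
t = d̄/(s_d/√n) = 0.562/(3/√4) = 0.375
df = n − 1 = 3
p-value = P(T ≥ 0.375) ≈ 0.3664
Since p ≈ 0.3664 > α = 0.05, fail to reject H0; the evidence is not statistically significant.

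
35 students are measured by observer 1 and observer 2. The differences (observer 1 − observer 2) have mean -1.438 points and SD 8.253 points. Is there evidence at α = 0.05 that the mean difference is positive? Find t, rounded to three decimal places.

-1.031

H0: μ_d = 0; H1: μ_d > 0 (paired t-test on the differences, right-tailed).
t = d̄/(s_d/√n) = -1.438/(8.253/√35) = -1.031
df = n − 1 = 34
p-value = P(T ≥ -1.031) ≈ 0.845
Since p ≈ 0.845 > α = 0.05, fail to reject H0; the evidence is not statistically significant.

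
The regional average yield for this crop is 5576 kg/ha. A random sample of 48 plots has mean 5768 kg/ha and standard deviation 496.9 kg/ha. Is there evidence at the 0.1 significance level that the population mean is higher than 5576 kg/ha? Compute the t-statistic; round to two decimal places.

2.68

H0: μ = 5576; H1: μ > 5576 (one-sample t-test, right-tailed).
t = (x̄ − μ₀)/(s/√n) = (5768 − 5576)/(496.9/√48) = 2.68
df = n − 1 = 47
p-value = P(T ≥ 2.68) ≈ 0.005
Since p ≈ 0.005 < α = 0.1, reject H0; the data support H1.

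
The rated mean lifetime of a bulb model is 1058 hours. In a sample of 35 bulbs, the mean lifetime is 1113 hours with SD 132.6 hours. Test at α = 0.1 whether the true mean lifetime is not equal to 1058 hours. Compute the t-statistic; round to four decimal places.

H0: μ = 1058; H1: μ ≠ 1058 (one-sample t-test, two-sided).
t = (x̄ − μ₀)/(s/√n) = (1113 − 1058)/(132.6/√35) = 2.4539
df = n − 1 = 34
Two-sided p-value ≈ 0.019
Since p ≈ 0.019 < α = 0.1, reject H0; the data support H1.

2.4539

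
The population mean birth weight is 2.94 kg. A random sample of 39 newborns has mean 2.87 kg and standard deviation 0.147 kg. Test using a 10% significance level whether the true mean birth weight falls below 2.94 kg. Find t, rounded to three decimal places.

H0: μ = 2.94; H1: μ < 2.94 (one-sample t-test, left-tailed).
t = (x̄ − μ₀)/(s/√n) = (2.87 − 2.94)/(0.147/√39) = -2.974
df = n − 1 = 38
p-value = P(T ≤ -2.974) ≈ 0.003
Since p ≈ 0.003 < α = 0.1, reject H0; the data support H1.

-2.974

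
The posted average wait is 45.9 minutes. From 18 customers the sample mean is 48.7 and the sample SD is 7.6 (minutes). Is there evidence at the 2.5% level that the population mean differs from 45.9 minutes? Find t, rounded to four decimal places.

1.5631

H0: μ = 45.9; H1: μ ≠ 45.9 (one-sample t-test, two-sided).
t = (x̄ − μ₀)/(s/√n) = (48.7 − 45.9)/(7.6/√18) = 1.5631
df = n − 1 = 17
Two-sided p-value ≈ 0.1365
Since p ≈ 0.1365 > α = 0.025, fail to reject H0; the evidence is not statistically significant.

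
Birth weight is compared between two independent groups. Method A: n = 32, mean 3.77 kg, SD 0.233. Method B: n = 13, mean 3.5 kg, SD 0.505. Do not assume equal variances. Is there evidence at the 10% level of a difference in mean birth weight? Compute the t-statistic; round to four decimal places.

1.8494

Let group 1 = method A, group 2 = method B. H0: μ_1 = μ_2; H1: μ_1 ≠ μ_2 (Welch's two-sample t-test, two-sided).
t = (x̄_1 − x̄_2)/√(s_1²/n_1 + s_2²/n_2) = (3.77 − 3.5)/√(0.233²/32 + 0.505²/13) = 1.8494
Welch–Satterthwaite df ≈ 14.12
Two-sided p-value ≈ 0.0854
Since p ≈ 0.0854 < α = 0.1, reject H0; the evidence is statistically significant.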